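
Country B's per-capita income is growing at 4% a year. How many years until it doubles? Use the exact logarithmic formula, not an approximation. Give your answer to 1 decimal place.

t = ln(2) / ln(1 + 0.04) = 0.6931 / 0.039221 ≈ 17.67.

17.7 years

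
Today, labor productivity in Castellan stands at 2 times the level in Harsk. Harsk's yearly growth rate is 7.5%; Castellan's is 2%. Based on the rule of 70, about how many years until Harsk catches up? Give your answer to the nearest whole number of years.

13 years

The growth-rate gap is 7.5% − 2% = 5.5 percentage points.
So the ratio between them halves every 70/5.5 ≈ 12.73 years.
A 2 times gap closes after 1 halving: 1 × 12.73 ≈ 13 years.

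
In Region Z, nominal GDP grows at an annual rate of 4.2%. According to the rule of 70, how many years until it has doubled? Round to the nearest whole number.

approximately 17 years

At 4.2%, doubling takes about 70/4.2 = 16.67 years.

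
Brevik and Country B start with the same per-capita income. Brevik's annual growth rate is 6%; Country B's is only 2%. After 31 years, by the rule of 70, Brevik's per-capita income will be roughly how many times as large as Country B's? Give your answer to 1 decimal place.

around 3.4 times

Brevik pulls ahead at 4 pp per year, so the ratio doubles every 70/4 ≈ 17.50 years.
In 31 years that's 1.77 doublings: 2^1.77 ≈ 3.4.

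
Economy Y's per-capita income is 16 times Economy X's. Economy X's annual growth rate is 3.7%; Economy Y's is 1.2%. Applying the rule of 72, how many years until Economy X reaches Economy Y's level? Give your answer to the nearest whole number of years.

approximately 115 years

The growth-rate gap is 3.7% − 1.2% = 2.5 percentage points.
So the ratio between them halves every 72/2.5 ≈ 28.80 years.
A 16 times gap closes after 4 halvings: 4 × 28.80 ≈ 115 years.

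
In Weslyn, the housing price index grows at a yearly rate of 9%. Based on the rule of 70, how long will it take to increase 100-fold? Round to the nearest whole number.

≈ 52 years

Doubling time ≈ 70/9 = 7.78 years.
Reaching 100× takes log₂(100) ≈ 6.64 doublings.
6.64 × 7.78 ≈ 52 years.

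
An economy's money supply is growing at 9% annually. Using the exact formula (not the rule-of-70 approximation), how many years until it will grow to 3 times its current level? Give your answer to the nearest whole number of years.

13 years

t = ln(3) / ln(1 + 0.09) = 1.0986 / 0.086178 ≈ 12.75.
≈ 13 years.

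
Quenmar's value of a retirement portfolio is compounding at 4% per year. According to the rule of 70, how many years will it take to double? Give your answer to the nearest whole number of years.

70/4 ≈ 17.50, so it doubles roughly every 18 years.

around 18 years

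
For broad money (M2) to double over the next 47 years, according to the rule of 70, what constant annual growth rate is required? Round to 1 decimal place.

70 / 47 ≈ 1.49, so about 1.5% annually.

about 1.5%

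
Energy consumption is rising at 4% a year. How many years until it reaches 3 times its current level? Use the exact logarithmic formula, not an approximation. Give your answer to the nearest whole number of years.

28 years

t = ln(3) / ln(1 + 0.04) = 1.0986 / 0.039221 ≈ 28.01.
≈ 28 years.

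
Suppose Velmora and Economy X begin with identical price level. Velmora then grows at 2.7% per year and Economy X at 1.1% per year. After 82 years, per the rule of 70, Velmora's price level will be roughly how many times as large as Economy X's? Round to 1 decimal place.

Only the 1.6-point difference matters.
70/1.6 ≈ 43.75 years per doubling of the ratio; 82 years gives 1.87 doublings, so ≈ 3.7×.

about 3.7 times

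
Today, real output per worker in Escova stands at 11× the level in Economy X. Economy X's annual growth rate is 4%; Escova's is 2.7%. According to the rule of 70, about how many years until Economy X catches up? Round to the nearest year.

Economy X gains on Escova at 4% − 2.7% = 1.3 points a year.
At that relative rate the gap halves every 70/1.3 ≈ 53.85 years.
An 11× gap takes log₂(11) ≈ 3.46 halvings to close: 3.46 × 53.85 ≈ 186 years.

roughly 186 years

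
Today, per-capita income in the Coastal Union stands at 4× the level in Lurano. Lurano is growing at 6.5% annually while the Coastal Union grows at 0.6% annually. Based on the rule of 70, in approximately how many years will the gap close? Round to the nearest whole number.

What matters is the difference: 5.9 pp.
Rule of 70 on the gap: the ratio halves every 70/5.9 ≈ 11.86 years.
A 4× gap closes after 2 halvings: 2 × 11.86 ≈ 24 years.

about 24 years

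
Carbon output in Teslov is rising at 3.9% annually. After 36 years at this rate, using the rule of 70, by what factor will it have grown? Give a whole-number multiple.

around 4 times

At 3.9% one doubling takes ≈ 17.95 years; 36 years is 2 of them, so ×4.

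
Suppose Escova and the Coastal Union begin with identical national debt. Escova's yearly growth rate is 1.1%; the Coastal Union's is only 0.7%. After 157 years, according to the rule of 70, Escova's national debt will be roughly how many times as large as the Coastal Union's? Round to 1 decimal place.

1.9 times

Rate gap = 1.1% − 0.7% = 0.4 points.
The ratio doubles every 70/0.4 ≈ 175.00 years.
157/175.00 ≈ 0.90 doublings → ratio ≈ 2^0.90 ≈ 1.9.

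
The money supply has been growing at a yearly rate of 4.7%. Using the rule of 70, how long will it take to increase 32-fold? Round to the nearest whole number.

74 years

Doubling time ≈ 70/4.7 = 14.89 years.
32× is 5 doublings, so 5 × 14.89 ≈ 74 years.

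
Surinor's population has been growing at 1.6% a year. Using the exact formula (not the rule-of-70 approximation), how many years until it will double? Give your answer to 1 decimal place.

43.7 years

t = ln(2) / ln(1 + 0.016) = 0.6931 / 0.015873 ≈ 43.67.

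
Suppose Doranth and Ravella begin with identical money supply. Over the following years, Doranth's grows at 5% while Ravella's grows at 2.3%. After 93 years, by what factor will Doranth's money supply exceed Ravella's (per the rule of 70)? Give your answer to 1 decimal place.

around 12.0 times

Rate gap = 5% − 2.3% = 2.7 points.
The ratio doubles every 70/2.7 ≈ 25.93 years.
93/25.93 ≈ 3.59 doublings → ratio ≈ 2^3.59 ≈ 12.0.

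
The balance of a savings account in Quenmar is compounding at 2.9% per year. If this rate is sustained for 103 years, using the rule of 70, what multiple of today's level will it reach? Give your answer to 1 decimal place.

around 19.3 times

Doubling time ≈ 70/2.9 = 24.14 years.
103 years / 24.14 ≈ 4.27 doublings → factor 2^4.27 ≈ 19.3.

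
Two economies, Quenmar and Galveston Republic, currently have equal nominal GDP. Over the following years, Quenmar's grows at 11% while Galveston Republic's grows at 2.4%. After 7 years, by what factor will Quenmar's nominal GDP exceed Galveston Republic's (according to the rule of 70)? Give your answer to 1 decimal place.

about 1.8 times

Quenmar pulls ahead at 8.6 pp per year, so the ratio doubles every 70/8.6 ≈ 8.14 years.
In 7 years that's 0.86 doublings: 2^0.86 ≈ 1.8.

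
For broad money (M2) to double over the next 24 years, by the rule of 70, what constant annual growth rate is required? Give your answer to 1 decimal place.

70 / 24 ≈ 2.92, so about 2.9% annually.

about 2.9%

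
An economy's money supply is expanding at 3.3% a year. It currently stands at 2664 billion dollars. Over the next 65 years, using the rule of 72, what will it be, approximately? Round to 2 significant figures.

≈ 21000 billion dollars

Doubling time ≈ 72/3.3 = 21.82 years.
65 years is 65/21.82 ≈ 2.98 doublings, a factor of 2^2.98 ≈ 7.89.
2664 × 7.89 ≈ 21000 billion dollars.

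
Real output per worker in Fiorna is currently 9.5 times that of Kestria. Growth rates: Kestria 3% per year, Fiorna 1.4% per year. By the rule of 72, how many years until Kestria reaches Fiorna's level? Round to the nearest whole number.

146 years

The growth-rate gap is 3% − 1.4% = 1.6 percentage points.
So the ratio between them halves every 72/1.6 ≈ 45.00 years.
A 9.5 times gap takes log₂(9.5) ≈ 3.25 halvings to close: 3.25 × 45.00 ≈ 146 years.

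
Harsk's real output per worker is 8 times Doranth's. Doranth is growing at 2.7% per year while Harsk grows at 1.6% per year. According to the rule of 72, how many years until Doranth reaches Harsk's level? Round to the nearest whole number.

What matters is the difference: 1.1 pp.
Rule of 72 on the gap: the ratio halves every 72/1.1 ≈ 65.45 years.
An 8 times gap closes after 3 halvings: 3 × 65.45 ≈ 196 years.

roughly 196 years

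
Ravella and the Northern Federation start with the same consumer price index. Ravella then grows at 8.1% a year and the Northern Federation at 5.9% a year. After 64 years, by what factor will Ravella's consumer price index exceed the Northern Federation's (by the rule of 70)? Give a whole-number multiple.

roughly 4 times

Ravella pulls ahead at 2.2 pp per year, so the ratio doubles every 70/2.2 ≈ 31.82 years.
In 64 years that's 2.01 doublings: 2^2.01 ≈ 4.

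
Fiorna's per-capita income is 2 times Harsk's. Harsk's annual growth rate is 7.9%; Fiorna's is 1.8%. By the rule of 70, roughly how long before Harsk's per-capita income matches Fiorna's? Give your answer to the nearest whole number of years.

about 11 years

What matters is the difference: 6.1 pp.
Rule of 70 on the gap: the ratio halves every 70/6.1 ≈ 11.48 years.
A 2 times gap closes after 1 halving: 1 × 11.48 ≈ 11 years.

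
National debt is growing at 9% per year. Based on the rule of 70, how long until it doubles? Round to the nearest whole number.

8 years

70/9 ≈ 7.78, so it doubles roughly every 8 years.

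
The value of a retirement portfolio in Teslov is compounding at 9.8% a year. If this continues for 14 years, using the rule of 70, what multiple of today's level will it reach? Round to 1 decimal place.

Doubling time ≈ 70/9.8 = 7.14 years.
14 years / 7.14 ≈ 1.96 doublings → factor 2^1.96 ≈ 3.9.

roughly 3.9 times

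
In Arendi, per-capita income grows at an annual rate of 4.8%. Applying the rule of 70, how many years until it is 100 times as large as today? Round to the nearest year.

Doubling time ≈ 70/4.8 = 14.58 years.
Reaching 100× takes log₂(100) ≈ 6.64 doublings.
6.64 × 14.58 ≈ 97 years.

97 years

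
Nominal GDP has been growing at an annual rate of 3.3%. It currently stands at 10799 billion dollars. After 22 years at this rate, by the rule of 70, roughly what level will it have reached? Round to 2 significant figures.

It doubles every 70/3.3 ≈ 21.21 years, so 22 years is 1.04 doublings.
2^1.04 ≈ 2.06; 10799 × 2.06 ≈ 22000 billion dollars.

≈ 22000 billion dollars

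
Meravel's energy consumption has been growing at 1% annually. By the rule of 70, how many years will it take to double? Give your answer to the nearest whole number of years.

70/1 ≈ 70.00, so it doubles roughly every 70 years.

around 70 years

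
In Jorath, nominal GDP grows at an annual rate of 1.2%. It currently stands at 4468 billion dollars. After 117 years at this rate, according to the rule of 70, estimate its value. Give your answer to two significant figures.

Doubling time ≈ 70/1.2 = 58.33 years.
117 years is 117/58.33 ≈ 2.01 doublings, a factor of 2^2.01 ≈ 4.03.
4468 × 4.03 ≈ 18000 billion dollars.

18000 billion dollars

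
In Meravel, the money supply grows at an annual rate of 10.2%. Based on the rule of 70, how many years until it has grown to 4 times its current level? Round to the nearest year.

around 14 years

One doubling takes 70/10.2 = 6.86 years.
Getting to 4× needs 2 doublings: 2 × 6.86 ≈ 14 years.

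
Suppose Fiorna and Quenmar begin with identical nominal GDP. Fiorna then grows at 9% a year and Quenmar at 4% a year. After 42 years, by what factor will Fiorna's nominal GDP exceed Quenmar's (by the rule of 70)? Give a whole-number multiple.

Rate gap = 9% − 4% = 5 points.
The ratio doubles every 70/5 ≈ 14.00 years.
42/14.00 ≈ 3.00 doublings → ratio ≈ 2^3.00 ≈ 8.

around 8 times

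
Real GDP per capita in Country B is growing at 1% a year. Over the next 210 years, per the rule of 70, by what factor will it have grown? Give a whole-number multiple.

70/1 ≈ 70.00 years per doubling.
210 years fits 3 doublings: 2^3 = 8.

8 times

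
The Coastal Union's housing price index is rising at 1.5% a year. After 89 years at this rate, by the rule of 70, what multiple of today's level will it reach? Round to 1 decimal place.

Doubles every ≈ 46.67 years (70/1.5).
89 years is 1.91 doublings; 2^1.91 ≈ 3.8×.

approximately 3.8 times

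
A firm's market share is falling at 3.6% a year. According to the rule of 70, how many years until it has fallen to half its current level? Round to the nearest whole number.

Halving time ≈ 70 / 3.6 = 19.44 → 19 years.

approximately 19 years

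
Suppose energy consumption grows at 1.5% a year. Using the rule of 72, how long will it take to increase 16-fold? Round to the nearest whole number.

One doubling takes 72/1.5 = 48.00 years.
Getting to 16× needs 4 doublings: 4 × 48.00 ≈ 192 years.

approximately 192 years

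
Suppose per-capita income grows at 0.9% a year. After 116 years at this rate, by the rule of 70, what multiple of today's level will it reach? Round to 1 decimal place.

approximately 2.8 times

Doubles every ≈ 77.78 years (70/0.9).
116 years is 1.49 doublings; 2^1.49 ≈ 2.8×.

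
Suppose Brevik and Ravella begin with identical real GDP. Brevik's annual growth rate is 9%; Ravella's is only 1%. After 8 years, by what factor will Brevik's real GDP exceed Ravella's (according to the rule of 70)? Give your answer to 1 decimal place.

Only the 8-point difference matters.
70/8 ≈ 8.75 years per doubling of the ratio; 8 years gives 0.91 doublings, so ≈ 1.9×.

around 1.9 times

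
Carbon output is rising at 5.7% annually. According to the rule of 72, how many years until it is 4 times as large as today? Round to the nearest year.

Doubling time ≈ 72/5.7 = 12.63 years.
4× is 2 doublings, so 2 × 12.63 ≈ 25 years.

approximately 25 years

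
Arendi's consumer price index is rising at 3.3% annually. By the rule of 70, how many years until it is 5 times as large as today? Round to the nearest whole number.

Doubling time ≈ 70/3.3 = 21.21 years.
5× is log₂ 5 ≈ 2.32 doublings, so ≈ 2.32 × 21.21 = 49 years.

around 49 years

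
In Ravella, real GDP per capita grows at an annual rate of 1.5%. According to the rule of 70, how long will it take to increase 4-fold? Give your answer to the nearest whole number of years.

At 1.5% it doubles every 70/1.5 ≈ 46.67 years.
Getting to 4× needs 2 doublings: 2 × 46.67 ≈ 93 years.

about 93 years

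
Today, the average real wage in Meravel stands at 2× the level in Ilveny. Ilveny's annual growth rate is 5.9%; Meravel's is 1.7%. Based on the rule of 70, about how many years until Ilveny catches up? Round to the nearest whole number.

≈ 17 years

Ilveny gains on Meravel at 5.9% − 1.7% = 4.2 points a year.
At that relative rate the gap halves every 70/4.2 ≈ 16.67 years.
A 2× gap closes after 1 halving: 1 × 16.67 ≈ 17 years.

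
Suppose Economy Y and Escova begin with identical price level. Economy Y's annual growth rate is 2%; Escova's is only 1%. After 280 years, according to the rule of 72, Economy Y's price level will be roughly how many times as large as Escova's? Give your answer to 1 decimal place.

Economy Y pulls ahead at 1 pp per year, so the ratio doubles every 72/1 ≈ 72.00 years.
In 280 years that's 3.89 doublings: 2^3.89 ≈ 14.8.

roughly 14.8 times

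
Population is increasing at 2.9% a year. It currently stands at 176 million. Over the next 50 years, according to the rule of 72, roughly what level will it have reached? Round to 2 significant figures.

Doubling time ≈ 72/2.9 = 24.83 years.
50 years is 50/24.83 ≈ 2.01 doublings, a factor of 2^2.01 ≈ 4.03.
176 × 4.03 ≈ 710 million.

around 710 million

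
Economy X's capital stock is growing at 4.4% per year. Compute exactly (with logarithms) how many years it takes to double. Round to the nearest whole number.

t = ln(2) / ln(1 + 0.044) = 0.6931 / 0.043059 ≈ 16.10.
≈ 16 years.

16 years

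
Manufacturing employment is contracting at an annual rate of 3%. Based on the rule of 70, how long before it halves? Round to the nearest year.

23 years

Falling at 3%, it halves about every 70/3 = 23.33 years.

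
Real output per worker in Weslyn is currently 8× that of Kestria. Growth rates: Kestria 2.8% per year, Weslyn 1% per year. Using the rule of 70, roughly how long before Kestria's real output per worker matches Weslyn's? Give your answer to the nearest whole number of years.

Kestria gains on Weslyn at 2.8% − 1% = 1.8 points a year.
At that relative rate the gap halves every 70/1.8 ≈ 38.89 years.
An 8× gap closes after 3 halvings: 3 × 38.89 ≈ 117 years.

about 117 years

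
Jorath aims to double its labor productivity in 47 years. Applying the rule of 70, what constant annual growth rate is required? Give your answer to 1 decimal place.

≈ 1.5%

70 / 47 ≈ 1.49, so about 1.5% a year.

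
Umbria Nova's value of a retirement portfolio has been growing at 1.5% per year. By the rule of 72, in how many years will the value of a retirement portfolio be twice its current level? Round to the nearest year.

approximately 48 years

72/1.5 ≈ 48.00, so it doubles roughly every 48 years.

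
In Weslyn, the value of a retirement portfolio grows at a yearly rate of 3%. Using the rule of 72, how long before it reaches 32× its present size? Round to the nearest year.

One doubling takes 72/3 = 24.00 years.
32 = 2^5, so 5 doublings → 120 years.

roughly 120 years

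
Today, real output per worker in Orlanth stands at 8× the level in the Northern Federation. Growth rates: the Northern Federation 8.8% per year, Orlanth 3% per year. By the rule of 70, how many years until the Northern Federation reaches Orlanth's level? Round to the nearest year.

36 years

What matters is the difference: 5.8 pp.
Rule of 70 on the gap: the ratio halves every 70/5.8 ≈ 12.07 years.
An 8× gap closes after 3 halvings: 3 × 12.07 ≈ 36 years.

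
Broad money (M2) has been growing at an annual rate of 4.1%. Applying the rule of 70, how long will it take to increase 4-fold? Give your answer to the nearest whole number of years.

Doubling time ≈ 70/4.1 = 17.07 years.
4 = 2^2, so 2 doublings → 34 years.

34 years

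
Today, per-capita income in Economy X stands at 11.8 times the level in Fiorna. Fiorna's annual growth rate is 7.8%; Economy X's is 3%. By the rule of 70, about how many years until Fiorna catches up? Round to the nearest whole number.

Fiorna gains on Economy X at 7.8% − 3% = 4.8 points a year.
At that relative rate the gap halves every 70/4.8 ≈ 14.58 years.
An 11.8 times gap takes log₂(11.8) ≈ 3.56 halvings to close: 3.56 × 14.58 ≈ 52 years.

approximately 52 years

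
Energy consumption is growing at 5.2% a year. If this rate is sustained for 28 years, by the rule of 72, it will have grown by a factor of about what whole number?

At 5.2% one doubling takes ≈ 13.85 years; 28 years is 2 of them, so ×4.

about 4 times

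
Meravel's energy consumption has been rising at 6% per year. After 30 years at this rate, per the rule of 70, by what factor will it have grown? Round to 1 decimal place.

5.9 times

Doubling time ≈ 70/6 = 11.67 years.
30 years / 11.67 ≈ 2.57 doublings → factor 2^2.57 ≈ 5.9.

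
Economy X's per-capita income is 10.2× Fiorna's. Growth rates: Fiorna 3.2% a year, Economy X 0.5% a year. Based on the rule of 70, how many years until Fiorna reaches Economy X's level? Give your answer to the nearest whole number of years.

around 87 years

What matters is the difference: 2.7 pp.
Rule of 70 on the gap: the ratio halves every 70/2.7 ≈ 25.93 years.
A 10.2× gap takes log₂(10.2) ≈ 3.35 halvings to close: 3.35 × 25.93 ≈ 87 years.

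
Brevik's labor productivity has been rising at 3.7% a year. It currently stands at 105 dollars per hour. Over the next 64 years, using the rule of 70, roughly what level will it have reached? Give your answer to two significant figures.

around 1100 dollars per hour

It doubles every 70/3.7 ≈ 18.92 years, so 64 years is 3.38 doublings.
2^3.38 ≈ 10.41; 105 × 10.41 ≈ 1100 dollars per hour.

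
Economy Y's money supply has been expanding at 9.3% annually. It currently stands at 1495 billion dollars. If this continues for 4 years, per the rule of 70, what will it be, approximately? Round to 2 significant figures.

roughly 2200 billion dollars

It doubles every 70/9.3 ≈ 7.53 years, so 4 years is 0.53 doublings.
2^0.53 ≈ 1.44; 1495 × 1.44 ≈ 2200 billion dollars.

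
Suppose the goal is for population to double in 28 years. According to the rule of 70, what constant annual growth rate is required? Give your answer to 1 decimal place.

≈ 2.5%

70 / 28 ≈ 2.50, so about 2.5% annually.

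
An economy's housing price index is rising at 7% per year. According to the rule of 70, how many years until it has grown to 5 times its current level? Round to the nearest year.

approximately 23 years

At 7% it doubles every 70/7 ≈ 10.00 years.
5× is log₂ 5 ≈ 2.32 doublings, so ≈ 2.32 × 10.00 = 23 years.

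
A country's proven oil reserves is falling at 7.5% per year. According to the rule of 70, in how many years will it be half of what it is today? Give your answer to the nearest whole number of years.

roughly 9 years

Falling at 7.5%, it halves about every 70/7.5 = 9.33 years.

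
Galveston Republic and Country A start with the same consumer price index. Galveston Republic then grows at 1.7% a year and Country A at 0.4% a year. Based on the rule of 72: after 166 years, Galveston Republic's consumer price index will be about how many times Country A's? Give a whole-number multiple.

approximately 8 times

Rate gap = 1.7% − 0.4% = 1.3 points.
The ratio doubles every 72/1.3 ≈ 55.38 years.
166/55.38 ≈ 3.00 doublings → ratio ≈ 2^3.00 ≈ 8.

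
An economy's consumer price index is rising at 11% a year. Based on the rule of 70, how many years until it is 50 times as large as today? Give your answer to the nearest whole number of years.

One doubling takes 70/11 = 6.36 years.
Reaching 50× takes log₂(50) ≈ 5.64 doublings.
5.64 × 6.36 ≈ 36 years.

approximately 36 years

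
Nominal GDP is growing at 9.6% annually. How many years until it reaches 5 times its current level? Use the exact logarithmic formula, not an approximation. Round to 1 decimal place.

t = ln(5) / ln(1 + 0.096) = 1.6094 / 0.091667 ≈ 17.56.

17.6 years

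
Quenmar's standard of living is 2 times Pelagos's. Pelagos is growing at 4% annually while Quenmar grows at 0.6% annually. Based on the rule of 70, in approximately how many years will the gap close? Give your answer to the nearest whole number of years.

Pelagos gains on Quenmar at 4% − 0.6% = 3.4 points a year.
At that relative rate the gap halves every 70/3.4 ≈ 20.59 years.
A 2 times gap closes after 1 halving: 1 × 20.59 ≈ 21 years.

roughly 21 years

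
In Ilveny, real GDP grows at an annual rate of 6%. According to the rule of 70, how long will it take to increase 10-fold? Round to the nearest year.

Doubling time ≈ 70/6 = 11.67 years.
Reaching 10× takes log₂(10) ≈ 3.32 doublings.
3.32 × 11.67 ≈ 39 years.

≈ 39 years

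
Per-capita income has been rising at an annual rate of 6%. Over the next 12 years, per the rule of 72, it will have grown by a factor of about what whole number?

approximately 2 times

At 6% one doubling takes ≈ 12.00 years; 12 years is 1 of them, so ×2.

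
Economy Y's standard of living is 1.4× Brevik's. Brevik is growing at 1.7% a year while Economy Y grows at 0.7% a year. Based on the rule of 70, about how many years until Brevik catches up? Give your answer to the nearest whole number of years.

What matters is the difference: 1 pp.
Rule of 70 on the gap: the ratio halves every 70/1 ≈ 70.00 years.
A 1.4× gap takes log₂(1.4) ≈ 0.49 halvings to close: 0.49 × 70.00 ≈ 34 years.

34 years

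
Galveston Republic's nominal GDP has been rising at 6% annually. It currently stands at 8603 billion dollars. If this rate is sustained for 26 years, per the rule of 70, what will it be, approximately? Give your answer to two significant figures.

It doubles every 70/6 ≈ 11.67 years, so 26 years is 2.23 doublings.
2^2.23 ≈ 4.69; 8603 × 4.69 ≈ 40000 billion dollars.

roughly 40000 billion dollars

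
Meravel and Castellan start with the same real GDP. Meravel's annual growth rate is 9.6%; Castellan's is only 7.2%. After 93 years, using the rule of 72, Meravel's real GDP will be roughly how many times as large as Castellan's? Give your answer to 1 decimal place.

Meravel pulls ahead at 2.4 pp per year, so the ratio doubles every 72/2.4 ≈ 30.00 years.
In 93 years that's 3.10 doublings: 2^3.10 ≈ 8.6.

8.6 times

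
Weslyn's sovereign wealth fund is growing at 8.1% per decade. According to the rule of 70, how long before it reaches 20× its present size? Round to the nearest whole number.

At 8.1% it doubles every 70/8.1 ≈ 8.64 decades.
20× is log₂ 20 ≈ 4.32 doublings, so ≈ 4.32 × 8.64 = 37 decades.

37 decades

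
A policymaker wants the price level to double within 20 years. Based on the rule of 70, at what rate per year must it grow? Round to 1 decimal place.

70 / 20 ≈ 3.50, so about 3.5% per year.

approximately 3.5%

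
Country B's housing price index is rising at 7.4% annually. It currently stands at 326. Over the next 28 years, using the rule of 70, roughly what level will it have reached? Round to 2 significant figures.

approximately 2500

Doubling time ≈ 70/7.4 = 9.46 years.
28 years is 28/9.46 ≈ 2.96 doublings, a factor of 2^2.96 ≈ 7.78.
326 × 7.78 ≈ 2500.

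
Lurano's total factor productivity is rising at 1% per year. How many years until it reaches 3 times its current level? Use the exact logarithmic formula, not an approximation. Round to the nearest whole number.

t = ln(3) / ln(1 + 0.01) = 1.0986 / 0.009950 ≈ 110.41.
≈ 110 years.

110 years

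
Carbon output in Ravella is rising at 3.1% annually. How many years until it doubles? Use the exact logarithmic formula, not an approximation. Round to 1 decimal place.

22.7 years

t = ln(2) / ln(1 + 0.031) = 0.6931 / 0.030529 ≈ 22.70.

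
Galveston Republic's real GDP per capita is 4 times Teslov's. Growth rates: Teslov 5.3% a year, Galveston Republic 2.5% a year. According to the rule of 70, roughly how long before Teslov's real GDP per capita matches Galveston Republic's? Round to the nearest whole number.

approximately 50 years

Teslov gains on Galveston Republic at 5.3% − 2.5% = 2.8 points a year.
At that relative rate the gap halves every 70/2.8 ≈ 25.00 years.
A 4 times gap closes after 2 halvings: 2 × 25.00 ≈ 50 years.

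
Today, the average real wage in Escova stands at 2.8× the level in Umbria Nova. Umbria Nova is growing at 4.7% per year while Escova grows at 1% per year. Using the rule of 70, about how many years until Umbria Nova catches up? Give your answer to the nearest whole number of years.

The growth-rate gap is 4.7% − 1% = 3.7 percentage points.
So the ratio between them halves every 70/3.7 ≈ 18.92 years.
A 2.8× gap takes log₂(2.8) ≈ 1.49 halvings to close: 1.49 × 18.92 ≈ 28 years.

about 28 years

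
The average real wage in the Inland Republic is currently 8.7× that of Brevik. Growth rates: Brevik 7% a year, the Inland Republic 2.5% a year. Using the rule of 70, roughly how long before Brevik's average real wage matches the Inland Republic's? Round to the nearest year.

roughly 49 years

The growth-rate gap is 7% − 2.5% = 4.5 percentage points.
So the ratio between them halves every 70/4.5 ≈ 15.56 years.
An 8.7× gap takes log₂(8.7) ≈ 3.12 halvings to close: 3.12 × 15.56 ≈ 49 years.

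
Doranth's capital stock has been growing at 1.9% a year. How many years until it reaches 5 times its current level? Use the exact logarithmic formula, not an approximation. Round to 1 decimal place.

85.5 years

t = ln(5) / ln(1 + 0.019) = 1.6094 / 0.018822 ≈ 85.51.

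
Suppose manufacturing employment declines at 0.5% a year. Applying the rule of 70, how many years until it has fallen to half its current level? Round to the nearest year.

Falling at 0.5%, it halves about every 70/0.5 = 140.00 years.

approximately 140 years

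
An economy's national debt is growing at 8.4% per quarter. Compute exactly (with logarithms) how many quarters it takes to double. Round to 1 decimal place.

8.6 quarters

t = ln(2) / ln(1 + 0.084) = 0.6931 / 0.080658 ≈ 8.59.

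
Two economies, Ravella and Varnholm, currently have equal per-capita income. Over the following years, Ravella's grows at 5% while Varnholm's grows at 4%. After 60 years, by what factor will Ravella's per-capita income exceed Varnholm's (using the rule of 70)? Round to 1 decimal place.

Rate gap = 5% − 4% = 1 point.
The ratio doubles every 70/1 ≈ 70.00 years.
60/70.00 ≈ 0.86 doublings → ratio ≈ 2^0.86 ≈ 1.8.

around 1.8 times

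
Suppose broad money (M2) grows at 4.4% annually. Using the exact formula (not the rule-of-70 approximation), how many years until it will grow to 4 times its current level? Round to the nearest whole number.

32 years

t = ln(4) / ln(1 + 0.044) = 1.3863 / 0.043059 ≈ 32.20.
≈ 32 years.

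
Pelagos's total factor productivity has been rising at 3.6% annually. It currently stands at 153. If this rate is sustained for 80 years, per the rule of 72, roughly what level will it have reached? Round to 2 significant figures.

about 2400

It doubles every 72/3.6 ≈ 20.00 years, so 80 years is 4.00 doublings.
2^4.00 ≈ 16.00; 153 × 16.00 ≈ 2400.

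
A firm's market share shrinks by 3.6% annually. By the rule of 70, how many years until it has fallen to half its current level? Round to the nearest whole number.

Falling at 3.6%, it halves about every 70/3.6 = 19.44 years.

around 19 years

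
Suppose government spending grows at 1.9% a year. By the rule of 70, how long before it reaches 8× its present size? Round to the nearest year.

Doubling time ≈ 70/1.9 = 36.84 years.
8× is 3 doublings, so 3 × 36.84 ≈ 111 years.

around 111 years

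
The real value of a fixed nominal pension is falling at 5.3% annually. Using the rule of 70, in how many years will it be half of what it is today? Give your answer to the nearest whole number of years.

The rule works in reverse for decay: 70/5.3 ≈ 13.21 years to halve.

approximately 13 years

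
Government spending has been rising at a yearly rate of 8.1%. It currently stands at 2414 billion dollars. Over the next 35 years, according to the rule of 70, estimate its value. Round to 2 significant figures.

40000 billion dollars

Doubling time ≈ 70/8.1 = 8.64 years.
35 years is 35/8.64 ≈ 4.05 doublings, a factor of 2^4.05 ≈ 16.56.
2414 × 16.56 ≈ 40000 billion dollars.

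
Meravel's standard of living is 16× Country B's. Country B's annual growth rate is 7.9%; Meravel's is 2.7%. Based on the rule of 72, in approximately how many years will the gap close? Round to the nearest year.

55 years

The growth-rate gap is 7.9% − 2.7% = 5.2 percentage points.
So the ratio between them halves every 72/5.2 ≈ 13.85 years.
A 16× gap closes after 4 halvings: 4 × 13.85 ≈ 55 years.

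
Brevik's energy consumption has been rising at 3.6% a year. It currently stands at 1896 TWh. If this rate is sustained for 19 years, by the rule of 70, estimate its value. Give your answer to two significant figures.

≈ 3700 TWh

It doubles every 70/3.6 ≈ 19.44 years, so 19 years is 0.98 doublings.
2^0.98 ≈ 1.97; 1896 × 1.97 ≈ 3700 TWh.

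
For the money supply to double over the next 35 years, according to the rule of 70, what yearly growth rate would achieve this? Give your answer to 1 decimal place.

≈ 2.0% per year

70 / 35 ≈ 2.00, so about 2.0% per year.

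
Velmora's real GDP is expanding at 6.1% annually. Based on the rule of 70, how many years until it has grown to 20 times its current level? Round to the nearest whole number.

around 50 years

One doubling takes 70/6.1 = 11.48 years.
Reaching 20× takes log₂(20) ≈ 4.32 doublings.
4.32 × 11.48 ≈ 50 years.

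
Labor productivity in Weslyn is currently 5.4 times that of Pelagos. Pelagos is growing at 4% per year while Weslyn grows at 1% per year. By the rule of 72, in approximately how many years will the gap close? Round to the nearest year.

≈ 58 years

Pelagos gains on Weslyn at 4% − 1% = 3 points a year.
At that relative rate the gap halves every 72/3 ≈ 24.00 years.
A 5.4 times gap takes log₂(5.4) ≈ 2.43 halvings to close: 2.43 × 24.00 ≈ 58 years.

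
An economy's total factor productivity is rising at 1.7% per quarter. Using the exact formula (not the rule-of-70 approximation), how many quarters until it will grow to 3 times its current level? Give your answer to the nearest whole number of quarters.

65 quarters

t = ln(3) / ln(1 + 0.017) = 1.0986 / 0.016857 ≈ 65.17.
≈ 65 quarters.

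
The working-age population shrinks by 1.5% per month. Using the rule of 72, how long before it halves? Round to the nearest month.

about 48 months

Falling at 1.5%, it halves about every 72/1.5 = 48.00 months.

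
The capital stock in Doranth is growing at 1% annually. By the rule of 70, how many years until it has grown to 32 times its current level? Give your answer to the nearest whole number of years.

One doubling takes 70/1 = 70.00 years.
32× is 5 doublings, so 5 × 70.00 ≈ 350 years.

about 350 years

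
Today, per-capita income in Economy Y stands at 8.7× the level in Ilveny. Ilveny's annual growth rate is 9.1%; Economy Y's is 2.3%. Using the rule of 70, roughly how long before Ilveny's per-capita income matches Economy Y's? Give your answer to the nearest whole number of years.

roughly 32 years

Ilveny gains on Economy Y at 9.1% − 2.3% = 6.8 points a year.
At that relative rate the gap halves every 70/6.8 ≈ 10.29 years.
An 8.7× gap takes log₂(8.7) ≈ 3.12 halvings to close: 3.12 × 10.29 ≈ 32 years.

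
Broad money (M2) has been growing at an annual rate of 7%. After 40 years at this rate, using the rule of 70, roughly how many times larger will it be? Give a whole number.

around 16 times

At 7% one doubling takes ≈ 10.00 years; 40 years is 4 of them, so ×16.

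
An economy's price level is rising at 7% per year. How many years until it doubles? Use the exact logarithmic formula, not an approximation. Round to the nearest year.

t = ln(2) / ln(1 + 0.07) = 0.6931 / 0.067659 ≈ 10.24.
≈ 10 years.

10 years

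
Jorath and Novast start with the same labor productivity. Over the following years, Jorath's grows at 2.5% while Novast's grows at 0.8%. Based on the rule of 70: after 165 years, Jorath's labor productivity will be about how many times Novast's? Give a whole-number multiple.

≈ 16 times

Jorath pulls ahead at 1.7 pp per year, so the ratio doubles every 70/1.7 ≈ 41.18 years.
In 165 years that's 4.01 doublings: 2^4.01 ≈ 16.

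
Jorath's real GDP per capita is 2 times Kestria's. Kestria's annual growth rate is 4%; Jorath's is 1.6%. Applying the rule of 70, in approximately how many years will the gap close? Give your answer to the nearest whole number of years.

What matters is the difference: 2.4 pp.
Rule of 70 on the gap: the ratio halves every 70/2.4 ≈ 29.17 years.
A 2 times gap closes after 1 halving: 1 × 29.17 ≈ 29 years.

≈ 29 years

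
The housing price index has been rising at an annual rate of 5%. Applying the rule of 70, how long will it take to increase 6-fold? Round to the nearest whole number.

Doubling time ≈ 70/5 = 14.00 years.
6× is log₂ 6 ≈ 2.58 doublings, so ≈ 2.58 × 14.00 = 36 years.

around 36 years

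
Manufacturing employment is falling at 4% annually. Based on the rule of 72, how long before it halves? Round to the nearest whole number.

18 years

Halving time ≈ 72 / 4 = 18.00 → 18 years.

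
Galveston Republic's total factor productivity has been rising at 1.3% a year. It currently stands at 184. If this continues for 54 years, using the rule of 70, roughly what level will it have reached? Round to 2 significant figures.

Doubling time ≈ 70/1.3 = 53.85 years.
54 years is 54/53.85 ≈ 1.00 doublings, a factor of 2^1.00 ≈ 2.00.
184 × 2.00 ≈ 370.

370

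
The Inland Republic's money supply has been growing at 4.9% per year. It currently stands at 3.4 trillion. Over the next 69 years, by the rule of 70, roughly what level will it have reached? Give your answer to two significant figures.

It doubles every 70/4.9 ≈ 14.29 years, so 69 years is 4.83 doublings.
2^4.83 ≈ 28.44; 3.4 × 28.44 ≈ 97 trillion.

97 trillion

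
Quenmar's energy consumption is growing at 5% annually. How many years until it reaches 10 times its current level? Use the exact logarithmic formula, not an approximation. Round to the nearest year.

t = ln(10) / ln(1 + 0.05) = 2.3026 / 0.048790 ≈ 47.19.
≈ 47 years.

47 years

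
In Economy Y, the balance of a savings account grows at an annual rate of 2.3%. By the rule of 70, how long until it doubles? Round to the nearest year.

Doubling time ≈ 70 / 2.3 = 30.43 years.

roughly 30 years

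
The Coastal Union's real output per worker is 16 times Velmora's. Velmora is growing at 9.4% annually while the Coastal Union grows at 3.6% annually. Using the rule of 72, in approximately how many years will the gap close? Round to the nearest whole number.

Velmora gains on the Coastal Union at 9.4% − 3.6% = 5.8 points a year.
At that relative rate the gap halves every 72/5.8 ≈ 12.41 years.
A 16 times gap closes after 4 halvings: 4 × 12.41 ≈ 50 years.

50 years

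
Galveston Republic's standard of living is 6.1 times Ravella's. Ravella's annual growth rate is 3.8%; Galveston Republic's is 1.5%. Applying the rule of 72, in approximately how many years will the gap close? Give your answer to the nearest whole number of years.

≈ 82 years

Ravella gains on Galveston Republic at 3.8% − 1.5% = 2.3 points a year.
At that relative rate the gap halves every 72/2.3 ≈ 31.30 years.
A 6.1 times gap takes log₂(6.1) ≈ 2.61 halvings to close: 2.61 × 31.30 ≈ 82 years.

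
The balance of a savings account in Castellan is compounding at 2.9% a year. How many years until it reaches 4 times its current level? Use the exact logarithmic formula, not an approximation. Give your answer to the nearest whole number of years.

t = ln(4) / ln(1 + 0.029) = 1.3863 / 0.028587 ≈ 48.49.
≈ 48 years.

48 years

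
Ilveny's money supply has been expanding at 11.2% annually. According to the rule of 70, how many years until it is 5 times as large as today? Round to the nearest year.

One doubling takes 70/11.2 = 6.25 years.
5× is log₂ 5 ≈ 2.32 doublings, so ≈ 2.32 × 6.25 = 15 years.

≈ 15 years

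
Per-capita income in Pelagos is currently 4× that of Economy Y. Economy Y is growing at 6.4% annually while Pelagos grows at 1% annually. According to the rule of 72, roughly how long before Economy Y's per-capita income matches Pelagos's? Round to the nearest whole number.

The growth-rate gap is 6.4% − 1% = 5.4 percentage points.
So the ratio between them halves every 72/5.4 ≈ 13.33 years.
A 4× gap closes after 2 halvings: 2 × 13.33 ≈ 27 years.

roughly 27 years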